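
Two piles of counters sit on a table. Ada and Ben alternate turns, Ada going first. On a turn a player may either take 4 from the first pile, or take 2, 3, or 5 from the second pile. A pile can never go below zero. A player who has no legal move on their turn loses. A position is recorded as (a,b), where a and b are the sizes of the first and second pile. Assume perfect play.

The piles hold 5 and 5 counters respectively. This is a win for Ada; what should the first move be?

Compute win/loss labels from the base case upward. A position with no move is L. Any other position is W if it can reach an L in one move, else L.
No move ever increases a pile, so every position that can arise here has a ≤ 5 and b ≤ 5; it is enough to label the cells with 0 ≤ a ≤ 5 and 0 ≤ b ≤ 5.
Every move lowers a or b (never raises either), so fill the grid row by row in increasing a, and left to right within a row: each cell's successors are then already labelled.
      b=0  b=1  b=2  b=3  b=4  b=5
a=0:    L    L    W    W    W    W
a=1:    L    L    W    W    W    W
a=2:    L    L    W    W    W    W
a=3:    L    L    W    W    W    W
a=4:    W    W    L    L    W    W
a=5:    W    W    L    L    W    W
Cells with no legal move (terminal, hence L): (0,0), (0,1), (1,0), (1,1), (2,0), (2,1), (3,0), (3,1).
The remaining L cells, each justified by listing all of its moves:
(4,2): only reaches (0,2)(W), (4,0)(W), all W → L
(4,3): only reaches (0,3)(W), (4,1)(W), (4,0)(W), all W → L
(5,2): only reaches (1,2)(W), (5,0)(W), all W → L
(5,3): only reaches (1,3)(W), (5,1)(W), (5,0)(W), all W → L
Every other cell has at least one move into one of the L cells above, so it is W.
From (5,5), the L positions reachable in one move are: (5,3), (5,2). Any move reaching one of these is winning.

Move to (5,3).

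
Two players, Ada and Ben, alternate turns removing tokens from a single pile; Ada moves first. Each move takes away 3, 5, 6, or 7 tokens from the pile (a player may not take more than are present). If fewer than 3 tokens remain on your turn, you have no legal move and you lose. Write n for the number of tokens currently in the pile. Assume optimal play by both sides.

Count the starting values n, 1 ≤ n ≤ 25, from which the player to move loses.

Use the standard recursion: the mover loses at a terminal position; elsewhere, the mover wins exactly when some move hands the opponent an L position.
n=0: no move → L
n=1: no move → L
n=2: no move → L
n=3: can move to 0, which is L ⇒ W
n=4: can move to 1, which is L ⇒ W
n=5: can move to 2, which is L ⇒ W
n=6: can move to 1, which is L ⇒ W
n=7: can move to 2, which is L ⇒ W
n=8: can move to 2, which is L ⇒ W
n=9: can move to 2, which is L ⇒ W
n=10: moves to 7(W), 5(W), 4(W), 3(W); every one is W ⇒ L
n=11: moves to 8(W), 6(W), 5(W), 4(W); every one is W ⇒ L
n=12: moves to 9(W), 7(W), 6(W), 5(W); every one is W ⇒ L
n=13: can move to 10, which is L ⇒ W
n=14: can move to 11, which is L ⇒ W
n=15: can move to 12, which is L ⇒ W
n=16: can move to 11, which is L ⇒ W
n=17: can move to 12, which is L ⇒ W
n=18: can move to 12, which is L ⇒ W
n=19: can move to 12, which is L ⇒ W
n=20: moves to 17(W), 15(W), 14(W), 13(W); every one is W ⇒ L
n=21: moves to 18(W), 16(W), 15(W), 14(W); every one is W ⇒ L
n=22: moves to 19(W), 17(W), 16(W), 15(W); every one is W ⇒ L
n=23: can move to 20, which is L ⇒ W
n=24: can move to 21, which is L ⇒ W
n=25: can move to 22, which is L ⇒ W
L entries with 1 ≤ n ≤ 25 (n=0 is outside the asked range and is not counted): n = 1, 2, 10, 11, 12, 20, 21, 22; that makes 8.

8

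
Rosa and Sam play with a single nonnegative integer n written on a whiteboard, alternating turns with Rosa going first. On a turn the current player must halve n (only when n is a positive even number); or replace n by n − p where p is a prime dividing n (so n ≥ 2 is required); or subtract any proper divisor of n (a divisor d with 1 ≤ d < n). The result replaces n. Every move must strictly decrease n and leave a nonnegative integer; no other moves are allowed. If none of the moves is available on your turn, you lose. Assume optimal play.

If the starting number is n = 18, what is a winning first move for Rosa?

Move to 9.

Compute win/loss labels from the base case upward. A position with no move is L. Any other position is W if it can reach an L in one move, else L.
n=0: no move → L
n=1: no move → L
n=2: →0(L), so W
n=3: →0(L), so W
n=4: →2(W), 3(W) — all W, so L
n=5: →0(L), so W
n=6: →4(L), so W
n=7: →0(L), so W
n=8: →4(L), so W
n=9: →6(W), 8(W) — all W, so L
n=10: →9(L), so W
n=11: →0(L), so W
n=12: →9(L), so W
n=13: →0(L), so W
n=14: →7(W), 12(W), 13(W) — all W, so L
n=15: →14(L), so W
n=16: →14(L), so W
n=17: →0(L), so W
n=18: →9(L), so W
From 18, the L positions reachable in one move are: 9.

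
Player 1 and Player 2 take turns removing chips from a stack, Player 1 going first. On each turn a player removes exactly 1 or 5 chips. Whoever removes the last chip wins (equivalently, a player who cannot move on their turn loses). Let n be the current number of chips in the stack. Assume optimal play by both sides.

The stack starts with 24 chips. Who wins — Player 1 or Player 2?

Player 2 wins.

Compute win/loss labels from the base case upward. A position with no move is L. Any other position is W if it can reach an L in one move, else L.
n=0: no move → L
n=1: →0(L), so W
n=2: →1(W) only, which is W, so L
n=3: →2(L), so W
n=4: →3(W) only, which is W, so L
n=5: →4(L), so W
n=6: →5(W), 1(W) — all W, so L
n=7: →6(L), so W
n=8: →7(W), 3(W) — all W, so L
n=9: →8(L), so W
n=10: →9(W), 5(W) — all W, so L
n=11: →10(L), so W
n=12: →11(W), 7(W) — all W, so L
n=13: →12(L), so W
n=14: →13(W), 9(W) — all W, so L
n=15: →14(L), so W
n=16: →15(W), 11(W) — all W, so L
n=17: →16(L), so W
n=18: →17(W), 13(W) — all W, so L
n=19: →18(L), so W
n=20: →19(W), 15(W) — all W, so L
n=21: →20(L), so W
n=22: →21(W), 17(W) — all W, so L
n=23: →22(L), so W
n=24: →23(W), 19(W) — all W, so L
The starting position 24 is L: whatever Player 1 does, the opponent receives a W position.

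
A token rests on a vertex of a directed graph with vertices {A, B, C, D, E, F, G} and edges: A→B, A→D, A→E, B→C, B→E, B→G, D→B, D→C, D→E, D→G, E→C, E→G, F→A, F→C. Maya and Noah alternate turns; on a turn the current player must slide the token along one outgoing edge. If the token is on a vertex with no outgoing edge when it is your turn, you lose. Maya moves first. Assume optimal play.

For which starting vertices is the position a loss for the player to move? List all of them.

A, C, G

Positions with no move are L. A position that does have a move is losing for the player to move precisely when every available move leads to a winning position for the opponent. Fill in the labels:
Every edge goes from a vertex to one that appears earlier in the order G, C, E, B, D, A, F, so processing vertices in that order labels each vertex after all of its successors.
G: no outgoing edge → L
C: no outgoing edge → L
E: W (go to C, an L position)
B: W (go to C, an L position)
D: W (go to C, an L position)
A: L (options D(W), B(W), E(W) are all W)
F: W (go to A, an L position)
The losing starting vertices are exactly the entries labelled L in this table (3 of them).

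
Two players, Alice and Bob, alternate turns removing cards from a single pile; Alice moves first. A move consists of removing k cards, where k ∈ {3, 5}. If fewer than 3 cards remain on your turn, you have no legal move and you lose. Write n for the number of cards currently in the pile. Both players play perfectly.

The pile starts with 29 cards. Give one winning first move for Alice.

Positions with no move are L. A position that does have a move is losing for the player to move precisely when every available move leads to a winning position for the opponent. Fill in the labels:
n=0: no move → L
n=1: no move → L
n=2: no move → L
n=3: can move to 0, which is L ⇒ W
n=4: can move to 1, which is L ⇒ W
n=5: can move to 2, which is L ⇒ W
n=6: can move to 1, which is L ⇒ W
n=7: can move to 2, which is L ⇒ W
n=8: moves to 5(W), 3(W); every one is W ⇒ L
n=9: moves to 6(W), 4(W); every one is W ⇒ L
n=10: moves to 7(W), 5(W); every one is W ⇒ L
n=11: can move to 8, which is L ⇒ W
n=12: can move to 9, which is L ⇒ W
n=13: can move to 10, which is L ⇒ W
n=14: can move to 9, which is L ⇒ W
n=15: can move to 10, which is L ⇒ W
n=16: moves to 13(W), 11(W); every one is W ⇒ L
n=17: moves to 14(W), 12(W); every one is W ⇒ L
n=18: moves to 15(W), 13(W); every one is W ⇒ L
n=19: can move to 16, which is L ⇒ W
n=20: can move to 17, which is L ⇒ W
n=21: can move to 18, which is L ⇒ W
n=22: can move to 17, which is L ⇒ W
n=23: can move to 18, which is L ⇒ W
n=24: moves to 21(W), 19(W); every one is W ⇒ L
n=25: moves to 22(W), 20(W); every one is W ⇒ L
n=26: moves to 23(W), 21(W); every one is W ⇒ L
n=27: can move to 24, which is L ⇒ W
n=28: can move to 25, which is L ⇒ W
n=29: can move to 26, which is L ⇒ W
From 29, the L positions reachable in one move are: 26, 24. Any move reaching one of these is winning.

Remove 3, leaving 26.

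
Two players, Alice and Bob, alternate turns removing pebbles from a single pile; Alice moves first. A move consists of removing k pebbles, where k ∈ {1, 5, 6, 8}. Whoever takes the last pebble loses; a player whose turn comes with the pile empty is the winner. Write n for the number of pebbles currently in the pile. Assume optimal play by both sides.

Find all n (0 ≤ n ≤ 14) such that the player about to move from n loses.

1, 3, 5, 12, 14

Classify positions by backward induction: terminal positions (no move available) are W. From any other position, the mover wins iff some move reaches an L.
n=0: no move; the opponent has just taken the last pebble and therefore loses → W
n=1: only reaches 0(W), which is W → L
n=2: reaches L-position 1 → W
n=3: only reaches 2(W), which is W → L
n=4: reaches L-position 3 → W
n=5: only reaches 4(W), 0(W), all W → L
n=6: reaches L-position 5 → W
n=7: reaches L-position 1 → W
n=8: reaches L-position 3 → W
n=9: reaches L-position 3 → W
n=10: reaches L-position 5 → W
n=11: reaches L-position 5 → W
n=12: only reaches 11(W), 7(W), 6(W), 4(W), all W → L
n=13: reaches L-position 12 → W
n=14: only reaches 13(W), 9(W), 8(W), 6(W), all W → L
Reading off the rows marked L gives the requested list; there are 5 such values of n.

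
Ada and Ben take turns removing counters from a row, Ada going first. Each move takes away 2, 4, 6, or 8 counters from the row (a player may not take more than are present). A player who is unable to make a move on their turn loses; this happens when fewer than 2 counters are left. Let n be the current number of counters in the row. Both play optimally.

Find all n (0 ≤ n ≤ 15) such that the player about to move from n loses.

Classify positions by backward induction: terminal positions (no move available) are L. From any other position, the mover wins iff some move reaches an L.
n=0: no move → L
n=1: no move → L
n=2: W (go to 0, an L position)
n=3: W (go to 1, an L position)
n=4: W (go to 0, an L position)
n=5: W (go to 1, an L position)
n=6: W (go to 0, an L position)
n=7: W (go to 1, an L position)
n=8: W (go to 0, an L position)
n=9: W (go to 1, an L position)
n=10: L (options 8(W), 6(W), 4(W), 2(W) are all W)
n=11: L (options 9(W), 7(W), 5(W), 3(W) are all W)
n=12: W (go to 10, an L position)
n=13: W (go to 11, an L position)
n=14: W (go to 10, an L position)
n=15: W (go to 11, an L position)
The losing starting values of n are exactly the entries labelled L in this table (4 of them).

0, 1, 10, 11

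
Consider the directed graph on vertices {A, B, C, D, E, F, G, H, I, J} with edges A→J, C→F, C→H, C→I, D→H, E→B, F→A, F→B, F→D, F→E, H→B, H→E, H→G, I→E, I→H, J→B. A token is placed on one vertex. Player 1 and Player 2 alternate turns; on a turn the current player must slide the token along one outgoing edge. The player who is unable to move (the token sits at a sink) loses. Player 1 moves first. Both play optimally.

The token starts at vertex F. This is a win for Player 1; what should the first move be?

Label each position W (a win for the player to move) or L (a loss). A position with no legal move is L; any other position is W exactly when some move reaches an L, and L when every move reaches a W.
Every edge goes from a vertex to one that appears earlier in the order B, G, E, H, J, A, I, D, F, C, so processing vertices in that order labels each vertex after all of its successors.
B: no outgoing edge → L
G: no outgoing edge → L
E: →B(L), so W
H: →G(L), so W
J: →B(L), so W
A: →J(W) only, which is W, so L
I: →H(W), E(W) — all W, so L
D: →H(W) only, which is W, so L
F: →D(L), so W
C: →I(L), so W
From F, the L positions reachable in one move are: D, A, B. Any move reaching one of these is winning.

Move to D.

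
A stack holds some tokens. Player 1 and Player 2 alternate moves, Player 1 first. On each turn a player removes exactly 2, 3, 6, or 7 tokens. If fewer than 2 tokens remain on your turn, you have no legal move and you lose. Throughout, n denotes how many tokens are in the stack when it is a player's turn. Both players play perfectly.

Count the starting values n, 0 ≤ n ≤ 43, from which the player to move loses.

15

Classify positions by backward induction: terminal positions (no move available) are L. From any other position, the mover wins iff some move reaches an L.
n=0: no move → L
n=1: no move → L
n=2: can move to 0, which is L ⇒ W
n=3: can move to 1, which is L ⇒ W
n=4: can move to 1, which is L ⇒ W
n=5: moves to 3(W), 2(W); every one is W ⇒ L
n=6: can move to 0, which is L ⇒ W
n=7: can move to 5, which is L ⇒ W
n=8: can move to 5, which is L ⇒ W
n=9: moves to 7(W), 6(W), 3(W), 2(W); every one is W ⇒ L
n=10: moves to 8(W), 7(W), 4(W), 3(W); every one is W ⇒ L
n=11: can move to 9, which is L ⇒ W
n=12: can move to 10, which is L ⇒ W
n=13: can move to 10, which is L ⇒ W
n=14: moves to 12(W), 11(W), 8(W), 7(W); every one is W ⇒ L
n=15: can move to 9, which is L ⇒ W
n=16: can move to 14, which is L ⇒ W
n=17: can move to 14, which is L ⇒ W
n=18: moves to 16(W), 15(W), 12(W), 11(W); every one is W ⇒ L
n=19: moves to 17(W), 16(W), 13(W), 12(W); every one is W ⇒ L
n=20: can move to 18, which is L ⇒ W
n=21: can move to 19, which is L ⇒ W
n=22: can move to 19, which is L ⇒ W
n=23: moves to 21(W), 20(W), 17(W), 16(W); every one is W ⇒ L
n=24: can move to 18, which is L ⇒ W
n=25: can move to 23, which is L ⇒ W
n=26: can move to 23, which is L ⇒ W
n=27: moves to 25(W), 24(W), 21(W), 20(W); every one is W ⇒ L
n=28: moves to 26(W), 25(W), 22(W), 21(W); every one is W ⇒ L
n=29: can move to 27, which is L ⇒ W
n=30: can move to 28, which is L ⇒ W
n=31: can move to 28, which is L ⇒ W
n=32: moves to 30(W), 29(W), 26(W), 25(W); every one is W ⇒ L
n=33: can move to 27, which is L ⇒ W
n=34: can move to 32, which is L ⇒ W
n=35: can move to 32, which is L ⇒ W
n=36: moves to 34(W), 33(W), 30(W), 29(W); every one is W ⇒ L
n=37: moves to 35(W), 34(W), 31(W), 30(W); every one is W ⇒ L
n=38: can move to 36, which is L ⇒ W
n=39: can move to 37, which is L ⇒ W
n=40: can move to 37, which is L ⇒ W
n=41: moves to 39(W), 38(W), 35(W), 34(W); every one is W ⇒ L
n=42: can move to 36, which is L ⇒ W
n=43: can move to 41, which is L ⇒ W
L entries with 0 ≤ n ≤ 43: n = 0, 1, 5, 9, 10, 14, 18, 19, 23, 27, 28, 32, 36, 37, 41; that makes 15.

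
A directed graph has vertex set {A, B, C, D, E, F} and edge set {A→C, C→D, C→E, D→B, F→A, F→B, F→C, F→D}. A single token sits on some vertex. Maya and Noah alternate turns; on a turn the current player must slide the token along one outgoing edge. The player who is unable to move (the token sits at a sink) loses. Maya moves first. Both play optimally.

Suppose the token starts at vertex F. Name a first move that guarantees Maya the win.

Label each position W (a win for the player to move) or L (a loss). A position with no legal move is L; any other position is W exactly when some move reaches an L, and L when every move reaches a W.
Every edge goes from a vertex to one that appears earlier in the order B, E, D, C, A, F, so processing vertices in that order labels each vertex after all of its successors.
B: no outgoing edge → L
E: no outgoing edge → L
D: can move to B, which is L ⇒ W
C: can move to E, which is L ⇒ W
A: the only move is to C(W), a W ⇒ L
F: can move to A, which is L ⇒ W
From F, the L positions reachable in one move are: A, B. Any move reaching one of these is winning.

Move to A.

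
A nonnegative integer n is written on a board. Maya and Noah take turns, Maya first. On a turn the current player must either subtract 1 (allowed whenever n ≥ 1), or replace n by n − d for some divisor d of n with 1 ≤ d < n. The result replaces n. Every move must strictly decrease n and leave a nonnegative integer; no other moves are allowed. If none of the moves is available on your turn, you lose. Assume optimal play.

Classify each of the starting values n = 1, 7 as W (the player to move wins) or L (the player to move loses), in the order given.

1: W, 7: L

Build the W/L table. Terminal = L. A non-terminal position is W if it has a move to some L; otherwise it is L.
n=0: no move → L
n=1: can move to 0, which is L ⇒ W
n=2: the only move is to 1(W), a W ⇒ L
n=3: can move to 2, which is L ⇒ W
n=4: can move to 2, which is L ⇒ W
n=5: the only move is to 4(W), a W ⇒ L
n=6: can move to 5, which is L ⇒ W
n=7: the only move is to 6(W), a W ⇒ L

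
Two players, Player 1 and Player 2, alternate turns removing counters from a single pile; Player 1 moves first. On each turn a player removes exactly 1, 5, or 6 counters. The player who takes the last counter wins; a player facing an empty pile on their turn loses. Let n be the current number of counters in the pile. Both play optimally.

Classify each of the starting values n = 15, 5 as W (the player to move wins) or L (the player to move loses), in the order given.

15: L, 5: W

Label each position W (a win for the player to move) or L (a loss). A position with no legal move is L; any other position is W exactly when some move reaches an L, and L when every move reaches a W.
n=0: no move → L
n=1: reaches L-position 0 → W
n=2: only reaches 1(W), which is W → L
n=3: reaches L-position 2 → W
n=4: only reaches 3(W), which is W → L
n=5: reaches L-position 4 → W
n=6: reaches L-position 0 → W
n=7: reaches L-position 2 → W
n=8: reaches L-position 2 → W
n=9: reaches L-position 4 → W
n=10: reaches L-position 4 → W
n=11: only reaches 10(W), 6(W), 5(W), all W → L
n=12: reaches L-position 11 → W
n=13: only reaches 12(W), 8(W), 7(W), all W → L
n=14: reaches L-position 13 → W
n=15: only reaches 14(W), 10(W), 9(W), all W → L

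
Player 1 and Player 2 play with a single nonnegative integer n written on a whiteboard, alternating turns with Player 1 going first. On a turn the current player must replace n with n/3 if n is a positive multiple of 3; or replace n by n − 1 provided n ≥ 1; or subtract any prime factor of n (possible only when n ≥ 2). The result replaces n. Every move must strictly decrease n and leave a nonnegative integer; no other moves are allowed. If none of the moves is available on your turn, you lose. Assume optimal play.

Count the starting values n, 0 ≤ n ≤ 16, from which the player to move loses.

4

Work bottom-up. With no move the player to move loses. Otherwise the position is W if at least one move leads to an L position for the opponent, and L if every move leads to a W.
n=0: no move → L
n=1: reaches L-position 0 → W
n=2: reaches L-position 0 → W
n=3: reaches L-position 0 → W
n=4: only reaches 2(W), 3(W), all W → L
n=5: reaches L-position 0 → W
n=6: reaches L-position 4 → W
n=7: reaches L-position 0 → W
n=8: only reaches 6(W), 7(W), all W → L
n=9: reaches L-position 8 → W
n=10: reaches L-position 8 → W
n=11: reaches L-position 0 → W
n=12: reaches L-position 4 → W
n=13: reaches L-position 0 → W
n=14: only reaches 7(W), 12(W), 13(W), all W → L
n=15: reaches L-position 14 → W
n=16: reaches L-position 14 → W
L entries with 0 ≤ n ≤ 16: n = 0, 4, 8, 14; that makes 4.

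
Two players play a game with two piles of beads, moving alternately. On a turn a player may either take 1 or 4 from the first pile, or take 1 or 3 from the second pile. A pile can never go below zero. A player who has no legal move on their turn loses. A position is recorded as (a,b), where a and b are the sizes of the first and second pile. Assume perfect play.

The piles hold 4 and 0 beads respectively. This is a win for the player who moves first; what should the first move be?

Move to (0,0).

Use the standard recursion: the mover loses at a terminal position; elsewhere, the mover wins exactly when some move hands the opponent an L position.
No move ever increases a pile, so every position that can arise here has a ≤ 4 and b ≤ 0; it is enough to label the cells with 0 ≤ a ≤ 4 and 0 ≤ b ≤ 0.
Every move lowers a or b (never raises either), so fill the grid row by row in increasing a, and left to right within a row: each cell's successors are then already labelled.
      b=0
a=0:    L
a=1:    W
a=2:    L
a=3:    W
a=4:    W
Cells with no legal move (terminal, hence L): (0,0).
The remaining L cells, each justified by listing all of its moves:
(2,0): →(1,0)(W) only, which is W, so L
Every other cell has at least one move into one of the L cells above, so it is W.
From (4,0), the L positions reachable in one move are: (0,0).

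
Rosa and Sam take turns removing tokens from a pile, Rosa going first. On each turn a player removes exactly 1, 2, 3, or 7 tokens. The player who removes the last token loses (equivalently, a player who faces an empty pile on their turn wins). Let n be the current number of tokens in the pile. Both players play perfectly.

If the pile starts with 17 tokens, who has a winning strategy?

Sam wins.

Label each position W (a win for the player to move) or L (a loss). A position with no legal move is W; any other position is W exactly when some move reaches an L, and L when every move reaches a W.
n=0: no move; the opponent has just taken the last token and therefore loses → W
n=1: only reaches 0(W), which is W → L
n=2: reaches L-position 1 → W
n=3: reaches L-position 1 → W
n=4: reaches L-position 1 → W
n=5: only reaches 4(W), 3(W), 2(W), all W → L
n=6: reaches L-position 5 → W
n=7: reaches L-position 5 → W
n=8: reaches L-position 5 → W
n=9: only reaches 8(W), 7(W), 6(W), 2(W), all W → L
n=10: reaches L-position 9 → W
n=11: reaches L-position 9 → W
n=12: reaches L-position 9 → W
n=13: only reaches 12(W), 11(W), 10(W), 6(W), all W → L
n=14: reaches L-position 13 → W
n=15: reaches L-position 13 → W
n=16: reaches L-position 13 → W
n=17: only reaches 16(W), 15(W), 14(W), 10(W), all W → L
Every move from 17 reaches a W position, so the mover loses.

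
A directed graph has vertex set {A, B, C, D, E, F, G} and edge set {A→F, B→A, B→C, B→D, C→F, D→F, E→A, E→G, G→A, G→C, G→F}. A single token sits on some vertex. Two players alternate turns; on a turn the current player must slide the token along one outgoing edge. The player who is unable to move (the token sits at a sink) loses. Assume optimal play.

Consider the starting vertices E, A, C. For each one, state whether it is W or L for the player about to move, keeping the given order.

E: L, A: W, C: W

Compute win/loss labels from the base case upward. A position with no move is L. Any other position is W if it can reach an L in one move, else L.
Every edge goes from a vertex to one that appears earlier in the order F, C, D, A, G, B, E, so processing vertices in that order labels each vertex after all of its successors.
F: no outgoing edge → L
C: can move to F, which is L ⇒ W
D: can move to F, which is L ⇒ W
A: can move to F, which is L ⇒ W
G: can move to F, which is L ⇒ W
B: moves to A(W), D(W), C(W); every one is W ⇒ L
E: moves to G(W), A(W); every one is W ⇒ L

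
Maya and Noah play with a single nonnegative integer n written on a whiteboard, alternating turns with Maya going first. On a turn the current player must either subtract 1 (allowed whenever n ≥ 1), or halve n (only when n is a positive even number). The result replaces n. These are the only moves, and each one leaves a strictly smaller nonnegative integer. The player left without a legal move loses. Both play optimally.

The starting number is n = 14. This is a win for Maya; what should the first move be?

Positions with no move are L. A position that does have a move is losing for the player to move precisely when every available move leads to a winning position for the opponent. Fill in the labels:
n=0: no move → L
n=1: W (go to 0, an L position)
n=2: L (sole option 1(W) is W)
n=3: W (go to 2, an L position)
n=4: W (go to 2, an L position)
n=5: L (sole option 4(W) is W)
n=6: W (go to 5, an L position)
n=7: L (sole option 6(W) is W)
n=8: W (go to 7, an L position)
n=9: L (sole option 8(W) is W)
n=10: W (go to 5, an L position)
n=11: L (sole option 10(W) is W)
n=12: W (go to 11, an L position)
n=13: L (sole option 12(W) is W)
n=14: W (go to 7, an L position)
From 14, the L positions reachable in one move are: 7, 13. Any move reaching one of these is winning.

Move to 7.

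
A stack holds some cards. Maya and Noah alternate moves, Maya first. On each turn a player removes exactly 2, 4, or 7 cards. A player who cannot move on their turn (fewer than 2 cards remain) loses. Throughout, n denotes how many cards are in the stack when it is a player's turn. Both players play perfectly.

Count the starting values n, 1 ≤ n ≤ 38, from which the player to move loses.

Compute win/loss labels from the base case upward. A position with no move is L. Any other position is W if it can reach an L in one move, else L.
n=0: no move → L
n=1: no move → L
n=2: reaches L-position 0 → W
n=3: reaches L-position 1 → W
n=4: reaches L-position 0 → W
n=5: reaches L-position 1 → W
n=6: only reaches 4(W), 2(W), all W → L
n=7: reaches L-position 0 → W
n=8: reaches L-position 6 → W
n=9: only reaches 7(W), 5(W), 2(W), all W → L
n=10: reaches L-position 6 → W
n=11: reaches L-position 9 → W
n=12: only reaches 10(W), 8(W), 5(W), all W → L
n=13: reaches L-position 9 → W
n=14: reaches L-position 12 → W
n=15: only reaches 13(W), 11(W), 8(W), all W → L
n=16: reaches L-position 12 → W
n=17: reaches L-position 15 → W
n=18: only reaches 16(W), 14(W), 11(W), all W → L
n=19: reaches L-position 15 → W
n=20: reaches L-position 18 → W
n=21: only reaches 19(W), 17(W), 14(W), all W → L
n=22: reaches L-position 18 → W
n=23: reaches L-position 21 → W
n=24: only reaches 22(W), 20(W), 17(W), all W → L
n=25: reaches L-position 21 → W
n=26: reaches L-position 24 → W
n=27: only reaches 25(W), 23(W), 20(W), all W → L
n=28: reaches L-position 24 → W
n=29: reaches L-position 27 → W
n=30: only reaches 28(W), 26(W), 23(W), all W → L
n=31: reaches L-position 27 → W
n=32: reaches L-position 30 → W
n=33: only reaches 31(W), 29(W), 26(W), all W → L
n=34: reaches L-position 30 → W
n=35: reaches L-position 33 → W
n=36: only reaches 34(W), 32(W), 29(W), all W → L
n=37: reaches L-position 33 → W
n=38: reaches L-position 36 → W
L entries with 1 ≤ n ≤ 38 (n=0 is outside the asked range and is not counted): n = 1, 6, 9, 12, 15, 18, 21, 24, 27, 30, 33, 36; that makes 12.

12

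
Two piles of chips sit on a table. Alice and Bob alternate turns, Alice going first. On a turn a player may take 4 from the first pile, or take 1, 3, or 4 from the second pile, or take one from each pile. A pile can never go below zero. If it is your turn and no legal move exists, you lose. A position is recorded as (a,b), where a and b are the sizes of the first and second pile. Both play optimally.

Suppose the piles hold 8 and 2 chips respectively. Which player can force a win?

Alice wins.

Label each position W (a win for the player to move) or L (a loss). A position with no legal move is L; any other position is W exactly when some move reaches an L, and L when every move reaches a W.
No move ever increases a pile, so every position that can arise here has a ≤ 8 and b ≤ 2; it is enough to label the cells with 0 ≤ a ≤ 8 and 0 ≤ b ≤ 2.
Every move lowers a or b (never raises either), so fill the grid row by row in increasing a, and left to right within a row: each cell's successors are then already labelled.
      b=0  b=1  b=2
a=0:    L    W    L
a=1:    L    W    L
a=2:    L    W    L
a=3:    L    W    L
a=4:    W    W    W
a=5:    W    L    W
a=6:    W    L    W
a=7:    W    L    W
a=8:    L    W    W
Cells with no legal move (terminal, hence L): (0,0), (1,0), (2,0), (3,0).
The remaining L cells, each justified by listing all of its moves:
(0,2): L (sole option (0,1)(W) is W)
(1,2): L (options (1,1)(W), (0,1)(W) are all W)
(2,2): L (options (2,1)(W), (1,1)(W) are all W)
(3,2): L (options (3,1)(W), (2,1)(W) are all W)
(5,1): L (options (1,1)(W), (5,0)(W), (4,0)(W) are all W)
(6,1): L (options (2,1)(W), (6,0)(W), (5,0)(W) are all W)
(7,1): L (options (3,1)(W), (7,0)(W), (6,0)(W) are all W)
(8,0): L (sole option (4,0)(W) is W)
Every other cell has at least one move into one of the L cells above, so it is W.
The starting position (8,2) is W: Alice should move to (7,1), handing over an L position.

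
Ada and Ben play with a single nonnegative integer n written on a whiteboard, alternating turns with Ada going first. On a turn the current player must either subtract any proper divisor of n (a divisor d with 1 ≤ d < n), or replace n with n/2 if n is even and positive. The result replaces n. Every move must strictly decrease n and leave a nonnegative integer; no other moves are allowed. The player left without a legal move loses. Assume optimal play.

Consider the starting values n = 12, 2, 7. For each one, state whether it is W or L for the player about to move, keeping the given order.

12: W, 2: W, 7: L

Use the standard recursion: the mover loses at a terminal position; elsewhere, the mover wins exactly when some move hands the opponent an L position.
n=0: no move → L
n=1: no move → L
n=2: →1(L), so W
n=3: →2(W) only, which is W, so L
n=4: →3(L), so W
n=5: →4(W) only, which is W, so L
n=6: →3(L), so W
n=7: →6(W) only, which is W, so L
n=8: →7(L), so W
n=9: →6(W), 8(W) — all W, so L
n=10: →5(L), so W
n=11: →10(W) only, which is W, so L
n=12: →9(L), so W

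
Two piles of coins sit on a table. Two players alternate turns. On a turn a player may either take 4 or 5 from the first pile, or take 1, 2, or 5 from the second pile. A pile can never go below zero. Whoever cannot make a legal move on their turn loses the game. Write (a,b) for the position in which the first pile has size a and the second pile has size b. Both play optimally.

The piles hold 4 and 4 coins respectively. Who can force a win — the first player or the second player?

The second player wins.

Work bottom-up. With no move the player to move loses. Otherwise the position is W if at least one move leads to an L position for the opponent, and L if every move leads to a W.
No move ever increases a pile, so every position that can arise here has a ≤ 4 and b ≤ 4; it is enough to label the cells with 0 ≤ a ≤ 4 and 0 ≤ b ≤ 4.
Every move lowers a or b (never raises either), so fill the grid row by row in increasing a, and left to right within a row: each cell's successors are then already labelled.
      b=0  b=1  b=2  b=3  b=4
a=0:    L    W    W    L    W
a=1:    L    W    W    L    W
a=2:    L    W    W    L    W
a=3:    L    W    W    L    W
a=4:    W    L    W    W    L
Cells with no legal move (terminal, hence L): (0,0), (1,0), (2,0), (3,0).
The remaining L cells, each justified by listing all of its moves:
(0,3): →(0,2)(W), (0,1)(W) — all W, so L
(1,3): →(1,2)(W), (1,1)(W) — all W, so L
(2,3): →(2,2)(W), (2,1)(W) — all W, so L
(3,3): →(3,2)(W), (3,1)(W) — all W, so L
(4,1): →(0,1)(W), (4,0)(W) — all W, so L
(4,4): →(0,4)(W), (4,3)(W), (4,2)(W) — all W, so L
Every other cell has at least one move into one of the L cells above, so it is W.
Every move from (4,4) reaches a W position, so the mover loses.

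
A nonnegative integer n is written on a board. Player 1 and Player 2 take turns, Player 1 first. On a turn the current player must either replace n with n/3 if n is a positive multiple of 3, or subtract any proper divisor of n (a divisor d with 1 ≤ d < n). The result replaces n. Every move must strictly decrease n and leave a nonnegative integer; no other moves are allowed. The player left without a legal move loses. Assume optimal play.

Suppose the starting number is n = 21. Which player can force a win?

Player 1 wins.

Build the W/L table. Terminal = L. A non-terminal position is W if it has a move to some L; otherwise it is L.
n=0: no move → L
n=1: no move → L
n=2: W (go to 1, an L position)
n=3: W (go to 1, an L position)
n=4: L (options 2(W), 3(W) are all W)
n=5: W (go to 4, an L position)
n=6: W (go to 4, an L position)
n=7: L (sole option 6(W) is W)
n=8: W (go to 4, an L position)
n=9: L (options 3(W), 6(W), 8(W) are all W)
n=10: W (go to 9, an L position)
n=11: L (sole option 10(W) is W)
n=12: W (go to 4, an L position)
n=13: L (sole option 12(W) is W)
n=14: W (go to 7, an L position)
n=15: L (options 5(W), 10(W), 12(W), 14(W) are all W)
n=16: W (go to 15, an L position)
n=17: L (sole option 16(W) is W)
n=18: W (go to 9, an L position)
n=19: L (sole option 18(W) is W)
n=20: W (go to 15, an L position)
n=21: W (go to 7, an L position)
The starting position 21 is W: Player 1 should move to 7, handing over an L position.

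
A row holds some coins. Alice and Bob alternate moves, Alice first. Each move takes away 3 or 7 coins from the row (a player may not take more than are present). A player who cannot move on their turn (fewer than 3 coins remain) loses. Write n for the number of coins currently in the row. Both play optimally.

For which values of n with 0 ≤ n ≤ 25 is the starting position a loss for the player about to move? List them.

Label each position W (a win for the player to move) or L (a loss). A position with no legal move is L; any other position is W exactly when some move reaches an L, and L when every move reaches a W.
n=0: no move → L
n=1: no move → L
n=2: no move → L
n=3: reaches L-position 0 → W
n=4: reaches L-position 1 → W
n=5: reaches L-position 2 → W
n=6: only reaches 3(W), which is W → L
n=7: reaches L-position 0 → W
n=8: reaches L-position 1 → W
n=9: reaches L-position 6 → W
n=10: only reaches 7(W), 3(W), all W → L
n=11: only reaches 8(W), 4(W), all W → L
n=12: only reaches 9(W), 5(W), all W → L
n=13: reaches L-position 10 → W
n=14: reaches L-position 11 → W
n=15: reaches L-position 12 → W
n=16: only reaches 13(W), 9(W), all W → L
n=17: reaches L-position 10 → W
n=18: reaches L-position 11 → W
n=19: reaches L-position 16 → W
n=20: only reaches 17(W), 13(W), all W → L
n=21: only reaches 18(W), 14(W), all W → L
n=22: only reaches 19(W), 15(W), all W → L
n=23: reaches L-position 20 → W
n=24: reaches L-position 21 → W
n=25: reaches L-position 22 → W
The losing starting values of n are exactly the entries labelled L in this table (11 of them).

0, 1, 2, 6, 10, 11, 12, 16, 20, 21, 22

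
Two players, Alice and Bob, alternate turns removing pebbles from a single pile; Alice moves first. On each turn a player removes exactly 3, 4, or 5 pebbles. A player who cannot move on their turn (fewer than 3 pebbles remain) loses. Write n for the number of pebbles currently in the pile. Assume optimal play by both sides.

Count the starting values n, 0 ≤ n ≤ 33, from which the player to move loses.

Use the standard recursion: the mover loses at a terminal position; elsewhere, the mover wins exactly when some move hands the opponent an L position.
n=0: no move → L
n=1: no move → L
n=2: no move → L
n=3: W (go to 0, an L position)
n=4: W (go to 1, an L position)
n=5: W (go to 2, an L position)
n=6: W (go to 2, an L position)
n=7: W (go to 2, an L position)
n=8: L (options 5(W), 4(W), 3(W) are all W)
n=9: L (options 6(W), 5(W), 4(W) are all W)
n=10: L (options 7(W), 6(W), 5(W) are all W)
n=11: W (go to 8, an L position)
n=12: W (go to 9, an L position)
n=13: W (go to 10, an L position)
n=14: W (go to 10, an L position)
n=15: W (go to 10, an L position)
n=16: L (options 13(W), 12(W), 11(W) are all W)
n=17: L (options 14(W), 13(W), 12(W) are all W)
n=18: L (options 15(W), 14(W), 13(W) are all W)
n=19: W (go to 16, an L position)
n=20: W (go to 17, an L position)
n=21: W (go to 18, an L position)
n=22: W (go to 18, an L position)
n=23: W (go to 18, an L position)
n=24: L (options 21(W), 20(W), 19(W) are all W)
n=25: L (options 22(W), 21(W), 20(W) are all W)
n=26: L (options 23(W), 22(W), 21(W) are all W)
n=27: W (go to 24, an L position)
n=28: W (go to 25, an L position)
n=29: W (go to 26, an L position)
n=30: W (go to 26, an L position)
n=31: W (go to 26, an L position)
n=32: L (options 29(W), 28(W), 27(W) are all W)
n=33: L (options 30(W), 29(W), 28(W) are all W)
L entries with 0 ≤ n ≤ 33: n = 0, 1, 2, 8, 9, 10, 16, 17, 18, 24, 25, 26, 32, 33; that makes 14.

14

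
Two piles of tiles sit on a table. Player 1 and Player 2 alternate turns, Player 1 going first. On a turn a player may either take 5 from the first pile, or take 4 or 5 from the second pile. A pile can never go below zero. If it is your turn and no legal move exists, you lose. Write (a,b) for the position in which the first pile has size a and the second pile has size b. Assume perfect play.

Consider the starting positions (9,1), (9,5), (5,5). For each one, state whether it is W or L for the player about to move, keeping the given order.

Compute win/loss labels from the base case upward. A position with no move is L. Any other position is W if it can reach an L in one move, else L.
No move ever increases a pile, so every position that can arise here has a ≤ 9 and b ≤ 5; it is enough to label the cells with 0 ≤ a ≤ 9 and 0 ≤ b ≤ 5.
Every move lowers a or b (never raises either), so fill the grid row by row in increasing a, and left to right within a row: each cell's successors are then already labelled.
      b=0  b=1  b=2  b=3  b=4  b=5
a=0:    L    L    L    L    W    W
a=1:    L    L    L    L    W    W
a=2:    L    L    L    L    W    W
a=3:    L    L    L    L    W    W
a=4:    L    L    L    L    W    W
a=5:    W    W    W    W    L    L
a=6:    W    W    W    W    L    L
a=7:    W    W    W    W    L    L
a=8:    W    W    W    W    L    L
a=9:    W    W    W    W    L    L
Cells with no legal move (terminal, hence L): (0,0), (0,1), (0,2), (0,3), (1,0), (1,1), (1,2), (1,3), (2,0), (2,1), (2,2), (2,3), (3,0), (3,1), (3,2), (3,3), (4,0), (4,1), (4,2), (4,3).
The remaining L cells, each justified by listing all of its moves:
(5,4): L (options (0,4)(W), (5,0)(W) are all W)
(5,5): L (options (0,5)(W), (5,1)(W), (5,0)(W) are all W)
(6,4): L (options (1,4)(W), (6,0)(W) are all W)
(6,5): L (options (1,5)(W), (6,1)(W), (6,0)(W) are all W)
(7,4): L (options (2,4)(W), (7,0)(W) are all W)
(7,5): L (options (2,5)(W), (7,1)(W), (7,0)(W) are all W)
(8,4): L (options (3,4)(W), (8,0)(W) are all W)
(8,5): L (options (3,5)(W), (8,1)(W), (8,0)(W) are all W)
(9,4): L (options (4,4)(W), (9,0)(W) are all W)
(9,5): L (options (4,5)(W), (9,1)(W), (9,0)(W) are all W)
Every other cell has at least one move into one of the L cells above, so it is W.
(9,1): the move to (4,1) reaches an L cell, so W
(9,5): one of the L cells justified above, so L
(5,5): one of the L cells justified above, so L

(9,1): W, (9,5): L, (5,5): L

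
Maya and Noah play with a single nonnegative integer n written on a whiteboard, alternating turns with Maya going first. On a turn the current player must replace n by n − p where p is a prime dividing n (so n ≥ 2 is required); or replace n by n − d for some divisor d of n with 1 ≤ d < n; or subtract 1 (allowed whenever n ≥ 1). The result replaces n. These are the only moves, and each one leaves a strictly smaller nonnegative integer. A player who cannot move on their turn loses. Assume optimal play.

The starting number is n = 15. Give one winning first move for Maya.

Work bottom-up. With no move the player to move loses. Otherwise the position is W if at least one move leads to an L position for the opponent, and L if every move leads to a W.
n=0: no move → L
n=1: W (go to 0, an L position)
n=2: W (go to 0, an L position)
n=3: W (go to 0, an L position)
n=4: L (options 2(W), 3(W) are all W)
n=5: W (go to 0, an L position)
n=6: W (go to 4, an L position)
n=7: W (go to 0, an L position)
n=8: W (go to 4, an L position)
n=9: L (options 6(W), 8(W) are all W)
n=10: W (go to 9, an L position)
n=11: W (go to 0, an L position)
n=12: W (go to 9, an L position)
n=13: W (go to 0, an L position)
n=14: L (options 7(W), 12(W), 13(W) are all W)
n=15: W (go to 14, an L position)
From 15, the L positions reachable in one move are: 14.

Move to 14.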